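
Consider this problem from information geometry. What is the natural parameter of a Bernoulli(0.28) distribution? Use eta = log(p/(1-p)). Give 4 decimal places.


Natural parameter for Bernoulli: eta = log(p/(1-p)).
p = 0.28, 1-p = 0.72.
p/(1-p) = 0.388889.
eta = log(0.388889) = -0.9445

-0.9445


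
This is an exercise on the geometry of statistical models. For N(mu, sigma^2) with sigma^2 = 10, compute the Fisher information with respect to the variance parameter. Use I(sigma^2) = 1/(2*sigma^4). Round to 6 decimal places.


Fisher information for variance: I(sigma^2) = 1/(2*sigma^4).
sigma^2 = 10, so sigma^4 = 100.
I = 1/(2*100) = 1/200 = 0.005000

0.005000


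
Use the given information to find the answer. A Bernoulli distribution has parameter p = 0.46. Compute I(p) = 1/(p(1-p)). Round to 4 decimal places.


For Bernoulli(p), Fisher information is I(p) = 1/(p*(1-p)).
p = 0.46, 1-p = 0.54.
p*(1-p) = 0.2484.
I(p) = 1/0.2484 = 4.0258

4.0258


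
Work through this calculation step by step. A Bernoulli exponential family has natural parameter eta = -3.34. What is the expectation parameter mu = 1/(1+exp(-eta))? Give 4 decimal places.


Dual coordinate (expectation parameter) for Bernoulli:
mu = 1/(1+exp(-eta)).
eta = -3.34.
exp(-eta) = exp(3.34) = 28.219127.
mu = 1/(1+28.219127) = 0.0342

0.0342


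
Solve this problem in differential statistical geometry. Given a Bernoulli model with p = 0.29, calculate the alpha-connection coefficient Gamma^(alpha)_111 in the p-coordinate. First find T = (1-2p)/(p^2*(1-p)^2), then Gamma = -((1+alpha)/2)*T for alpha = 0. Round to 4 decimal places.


Skewness (Amari-Chentsov) tensor: T = (1-2p)/(p^2*(1-p)^2).
p = 0.29, 1-2p = 0.42, p^2 = 0.0841, (1-p)^2 = 0.5041.
T = 0.42/(0.0841 * 0.5041) = 9.906873.
In the p-coordinate, Gamma^(alpha) = Gamma^(0) - (alpha/2)*T with Gamma^(0) = (1/2)*g'(p) = -T/2,
so Gamma^(alpha) = -((1+alpha)/2)*T.
alpha = 0, -(1+alpha)/2 = -0.5.
Gamma = -0.5 * 9.906873 = -4.9534

-4.9534


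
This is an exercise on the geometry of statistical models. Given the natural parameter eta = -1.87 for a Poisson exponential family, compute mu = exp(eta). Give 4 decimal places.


Expectation parameter for Poisson exponential family:
mu = exp(eta).
eta = -1.87.
mu = exp(-1.87) = 0.1541

0.1541


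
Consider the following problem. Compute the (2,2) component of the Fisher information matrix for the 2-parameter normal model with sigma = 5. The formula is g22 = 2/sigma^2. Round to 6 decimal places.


For the 2-parameter normal family, the Fisher metric has:
  g11 = 1/sigma^2, g22 = 2/sigma^2.
sigma = 5, sigma^2 = 25.
g22 = 0.080000

0.080000


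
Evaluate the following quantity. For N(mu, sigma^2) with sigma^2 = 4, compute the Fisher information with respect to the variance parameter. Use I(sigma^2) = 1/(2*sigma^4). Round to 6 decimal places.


Fisher information for variance: I(sigma^2) = 1/(2*sigma^4).
sigma^2 = 4, so sigma^4 = 16.
I = 1/(2*16) = 1/32 = 0.031250

0.031250


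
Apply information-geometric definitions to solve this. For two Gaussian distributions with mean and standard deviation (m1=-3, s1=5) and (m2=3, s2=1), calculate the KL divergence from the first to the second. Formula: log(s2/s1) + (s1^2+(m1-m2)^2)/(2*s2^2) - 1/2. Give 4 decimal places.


KL divergence between normal distributions:
KL = log(s2/s1) + (s1^2 + (m1-m2)^2)/(2*s2^2) - 1/2.
log(1/5) = -1.609438.
(5^2 + (-3-3)^2)/(2*1^2) = (25 + 36)/2 = 30.5.
KL = -1.609438 + 30.5 - 0.5 = 28.3906

28.3906


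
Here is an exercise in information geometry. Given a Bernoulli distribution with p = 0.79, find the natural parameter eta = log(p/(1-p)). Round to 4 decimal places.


Natural parameter for Bernoulli: eta = log(p/(1-p)).
p = 0.79, 1-p = 0.21.
p/(1-p) = 3.761905.
eta = log(3.761905) = 1.3249

1.3249


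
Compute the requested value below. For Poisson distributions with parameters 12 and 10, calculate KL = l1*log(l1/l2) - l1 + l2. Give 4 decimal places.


KL divergence for Poisson:
KL = l1*log(l1/l2) - l1 + l2.
l1 = 12, l2 = 10.
log(12/10) = 0.182322.
l1*log(l1/l2) = 12 * 0.182322 = 2.187859.
KL = 2.187859 - 12 + 10 = 0.1879

0.1879


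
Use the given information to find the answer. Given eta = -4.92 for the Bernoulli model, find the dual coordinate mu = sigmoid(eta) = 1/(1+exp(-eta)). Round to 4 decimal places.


Dual coordinate (expectation parameter) for Bernoulli:
mu = 1/(1+exp(-eta)).
eta = -4.92.
exp(-eta) = exp(4.92) = 137.002613.
mu = 1/(1+137.002613) = 0.0072

0.0072


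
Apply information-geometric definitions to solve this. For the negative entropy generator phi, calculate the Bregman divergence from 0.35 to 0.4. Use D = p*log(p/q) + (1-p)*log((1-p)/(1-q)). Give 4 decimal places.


Bregman divergence with negative entropy generator:
D = p*log(p/q) + (1-p)*log((1-p)/(1-q)).
p = 0.35, q = 0.4.
p*log(p/q) = 0.35*log(0.35/0.4) = -0.046736.
(1-p)*log((1-p)/(1-q)) = 0.65*log(0.65/0.6) = 0.052028.
D = -0.046736 + 0.052028 = 0.0053

0.0053


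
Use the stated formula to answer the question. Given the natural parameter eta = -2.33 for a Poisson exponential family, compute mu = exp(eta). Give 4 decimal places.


Expectation parameter for Poisson exponential family:
mu = exp(eta).
eta = -2.33.
mu = exp(-2.33) = 0.0973

0.0973


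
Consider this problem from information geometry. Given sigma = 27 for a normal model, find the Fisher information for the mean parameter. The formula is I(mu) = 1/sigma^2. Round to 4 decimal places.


The Fisher information for the mean of a normal distribution is I(mu) = 1/sigma^2.
sigma = 27, so sigma^2 = 729.
I(mu) = 1/729 = 0.0014

0.0014


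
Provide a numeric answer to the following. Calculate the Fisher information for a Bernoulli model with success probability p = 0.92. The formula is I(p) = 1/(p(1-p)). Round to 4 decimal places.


For Bernoulli(p), Fisher information is I(p) = 1/(p*(1-p)).
p = 0.92, 1-p = 0.08.
p*(1-p) = 0.0736.
I(p) = 1/0.0736 = 13.5870

13.5870


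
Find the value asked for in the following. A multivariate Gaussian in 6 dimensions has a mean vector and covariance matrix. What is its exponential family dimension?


Exponential family dimension calculation:
For 6-dim MVN: mean has 6 params, covariance has 6*7/2 = 21 unique entries.
Total dim = 6 + 21 = 27.

27


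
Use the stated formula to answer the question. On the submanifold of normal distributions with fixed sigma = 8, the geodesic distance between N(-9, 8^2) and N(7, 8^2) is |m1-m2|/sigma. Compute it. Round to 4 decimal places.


On the fixed-variance normal subfamily, geodesic distance = |m1-m2|/sigma.
|-9 - 7| = 16.
sigma = 8.
d = 16/8 = 2.0000

2.0000


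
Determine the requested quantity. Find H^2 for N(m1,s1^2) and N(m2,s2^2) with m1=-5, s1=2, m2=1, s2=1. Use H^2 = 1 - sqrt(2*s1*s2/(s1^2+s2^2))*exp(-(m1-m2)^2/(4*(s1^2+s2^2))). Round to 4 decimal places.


Squared Hellinger distance for Gaussians:
H^2 = 1 - sqrt(2*s1*s2/(s1^2+s2^2)) * exp(-(m1-m2)^2/(4*(s1^2+s2^2))).
s1^2 = 4, s2^2 = 1, s1^2+s2^2 = 5.
sqrt(2*2*1/(5)) = 0.894427.
(m1-m2)^2 = (-6)^2 = 36.
exp(-36/(4*5)) = exp(-1.8) = 0.165299.
H^2 = 1 - 0.894427*0.165299 = 0.8522

0.8522


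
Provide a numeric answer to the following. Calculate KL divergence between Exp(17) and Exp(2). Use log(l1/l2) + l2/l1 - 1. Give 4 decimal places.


KL divergence for exponential family:
KL = log(l1/l2) + l2/l1 - 1.
log(17/2) = 2.140066.
2/17 = 0.117647.
KL = 2.140066 + 0.117647 - 1 = 1.2577

1.2577


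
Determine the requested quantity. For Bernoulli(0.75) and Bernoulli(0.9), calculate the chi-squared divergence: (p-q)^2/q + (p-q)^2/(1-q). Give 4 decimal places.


Chi-squared divergence between Bernoulli distributions:
chi^2 = (p-q)^2/q + (p-q)^2/(1-q).
p = 0.75, q = 0.9, p-q = -0.15.
(p-q)^2 = 0.0225.
term1 = 0.0225/0.9 = 0.025.
term2 = 0.0225/0.1 = 0.225.
chi^2 = 0.025 + 0.225 = 0.2500

0.2500


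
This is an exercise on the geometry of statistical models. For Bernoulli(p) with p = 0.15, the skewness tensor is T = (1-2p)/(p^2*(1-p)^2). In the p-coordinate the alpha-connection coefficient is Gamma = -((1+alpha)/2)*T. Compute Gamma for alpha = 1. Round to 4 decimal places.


Skewness (Amari-Chentsov) tensor: T = (1-2p)/(p^2*(1-p)^2).
p = 0.15, 1-2p = 0.7, p^2 = 0.0225, (1-p)^2 = 0.7225.
T = 0.7/(0.0225 * 0.7225) = 43.060361.
In the p-coordinate, Gamma^(alpha) = Gamma^(0) - (alpha/2)*T with Gamma^(0) = (1/2)*g'(p) = -T/2,
so Gamma^(alpha) = -((1+alpha)/2)*T.
alpha = 1, -(1+alpha)/2 = -1.0.
Gamma = -1.0 * 43.060361 = -43.0604

-43.0604


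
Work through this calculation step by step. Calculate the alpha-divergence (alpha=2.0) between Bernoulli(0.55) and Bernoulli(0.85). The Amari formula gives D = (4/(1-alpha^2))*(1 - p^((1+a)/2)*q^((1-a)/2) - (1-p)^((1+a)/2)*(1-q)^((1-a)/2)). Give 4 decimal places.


Amari alpha-divergence:
D = (4/(1-alpha^2))*(1 - p^((1+a)/2)*q^((1-a)/2) - (1-p)^((1+a)/2)*(1-q)^((1-a)/2)).
alpha = 2.0, p = 0.55, q = 0.85.
e1 = (1+alpha)/2 = 1.5, e2 = (1-alpha)/2 = -0.5.
t1 = p^e1 * q^e2 = 0.55^1.5 * 0.85^-0.5 = 0.44242.
t2 = (1-p)^e1 * (1-q)^e2 = 0.45^1.5 * 0.15^-0.5 = 0.779423.
4/(1-alpha^2) = -1.333333.
D = -1.333333*(1 - 0.44242 - 0.779423) = 0.2958

0.2958


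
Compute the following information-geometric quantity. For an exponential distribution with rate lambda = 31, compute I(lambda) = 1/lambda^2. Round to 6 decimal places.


Fisher information for exponential: I(lambda) = 1/lambda^2.
lambda = 31, lambda^2 = 961.
I = 1/961 = 0.001041

0.001041


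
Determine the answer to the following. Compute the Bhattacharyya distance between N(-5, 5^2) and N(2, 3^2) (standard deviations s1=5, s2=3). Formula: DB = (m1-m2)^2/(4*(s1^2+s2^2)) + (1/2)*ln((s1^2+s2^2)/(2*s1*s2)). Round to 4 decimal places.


Bhattacharyya distance between two Gaussians:
DB = (m1-m2)^2/(4*(s1^2+s2^2)) + (1/2)*ln((s1^2+s2^2)/(2*s1*s2)).
(m1-m2)^2 = (-7)^2 = 49.
s1^2+s2^2 = 25 + 9 = 34.
term1 = 49/136 = 0.360294.
term2 = 0.5*ln(34/30.0) = 0.062582.
DB = 0.360294 + 0.062582 = 0.4229

0.4229


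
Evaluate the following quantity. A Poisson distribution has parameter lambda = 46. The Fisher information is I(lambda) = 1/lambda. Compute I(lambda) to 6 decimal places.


Fisher information for Poisson: I(lambda) = 1/lambda.
lambda = 46.
I(lambda) = 1/46 = 0.021739

0.021739


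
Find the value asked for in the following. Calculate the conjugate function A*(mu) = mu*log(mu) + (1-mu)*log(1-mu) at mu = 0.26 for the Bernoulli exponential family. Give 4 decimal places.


Legendre transform for Bernoulli:
A*(mu) = mu*log(mu) + (1-mu)*log(1-mu).
mu = 0.26, 1-mu = 0.74.
mu*log(mu) = 0.26*log(0.26) = -0.350239.
(1-mu)*log(1-mu) = 0.74*log(0.74) = -0.222818.
A* = -0.350239 + -0.222818 = -0.5731

-0.5731


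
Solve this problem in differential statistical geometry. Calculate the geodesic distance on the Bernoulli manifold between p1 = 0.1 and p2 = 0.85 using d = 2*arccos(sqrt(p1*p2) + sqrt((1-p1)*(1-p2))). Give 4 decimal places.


Geodesic distance on Bernoulli manifold:
d(p1,p2) = 2*arccos(sqrt(p1*p2) + sqrt((1-p1)*(1-p2))).
sqrt(p1*p2) = sqrt(0.1*0.85) = 0.291548.
sqrt((1-p1)*(1-p2)) = sqrt(0.9*0.15) = 0.367423.
arg = 0.291548 + 0.367423 = 0.658971.
d = 2*arccos(0.658971) = 1.7027

1.7027


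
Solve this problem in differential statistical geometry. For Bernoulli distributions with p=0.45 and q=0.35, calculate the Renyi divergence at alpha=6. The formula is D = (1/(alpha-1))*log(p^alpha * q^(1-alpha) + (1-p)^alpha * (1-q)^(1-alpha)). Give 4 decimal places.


Renyi divergence of order alpha between Bernoulli distributions:
D = (1/(alpha-1))*log(p^alpha * q^(1-alpha) + (1-p)^alpha * (1-q)^(1-alpha)).
alpha = 6, p = 0.45, q = 0.35.
p^alpha * q^(1-alpha) = 0.45^6 * 0.35^-5 = 1.581011.
(1-p)^alpha * (1-q)^(1-alpha) = 0.55^6 * 0.65^-5 = 0.238566.
sum = 1.581011 + 0.238566 = 1.819577.
D = (1/5)*log(1.819577) = 0.1197

0.1197


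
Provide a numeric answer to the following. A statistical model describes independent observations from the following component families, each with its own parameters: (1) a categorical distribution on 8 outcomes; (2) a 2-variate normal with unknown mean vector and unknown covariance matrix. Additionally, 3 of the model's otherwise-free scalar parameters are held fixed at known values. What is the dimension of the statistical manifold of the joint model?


The dimension of a statistical manifold equals the number of free
(independent) real parameters of the model. For a product of independent
blocks the parameter counts add.
- categorical on 8 outcomes (probabilities sum to 1): 8-1 = 7.
- 2-variate normal: 2 (mean) + 2*3/2 = 3 (symmetric covariance) = 5.
Total = 7 + 5 = 12.
3 parameter(s) fixed at known values: 12 - 3 = 9.
Dimension = 9

9


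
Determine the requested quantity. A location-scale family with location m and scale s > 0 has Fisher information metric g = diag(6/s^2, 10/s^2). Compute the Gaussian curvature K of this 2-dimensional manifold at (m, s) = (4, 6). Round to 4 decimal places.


The metric has the form g = (A dm^2 + B ds^2)/s^2 with A = 6, B = 10.
Substitute u = sqrt(A/B)*m: g = B*(du^2 + ds^2)/s^2, i.e. B times the
Poincare upper half-plane metric, which has constant Gaussian curvature -1.
Scaling a 2D metric by a constant c divides the Gaussian curvature by c,
so K = -1/B = -1/(10) = -0.1000 everywhere (the point (m, s) = (4, 6) is irrelevant:
the curvature is constant).
The requested Gaussian curvature is K = -0.1000.

-0.1000


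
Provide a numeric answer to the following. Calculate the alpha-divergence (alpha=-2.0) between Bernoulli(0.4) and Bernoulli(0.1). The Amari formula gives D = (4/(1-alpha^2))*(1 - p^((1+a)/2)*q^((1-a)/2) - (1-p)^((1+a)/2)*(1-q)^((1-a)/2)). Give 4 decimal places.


Amari alpha-divergence:
D = (4/(1-alpha^2))*(1 - p^((1+a)/2)*q^((1-a)/2) - (1-p)^((1+a)/2)*(1-q)^((1-a)/2)).
alpha = -2.0, p = 0.4, q = 0.1.
e1 = (1+alpha)/2 = -0.5, e2 = (1-alpha)/2 = 1.5.
t1 = p^e1 * q^e2 = 0.4^-0.5 * 0.1^1.5 = 0.05.
t2 = (1-p)^e1 * (1-q)^e2 = 0.6^-0.5 * 0.9^1.5 = 1.10227.
4/(1-alpha^2) = -1.333333.
D = -1.333333*(1 - 0.05 - 1.10227) = 0.2030

0.2030


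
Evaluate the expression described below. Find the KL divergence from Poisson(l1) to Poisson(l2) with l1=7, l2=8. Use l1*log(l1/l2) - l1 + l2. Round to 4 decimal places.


KL divergence for Poisson:
KL = l1*log(l1/l2) - l1 + l2.
l1 = 7, l2 = 8.
log(7/8) = -0.133531.
l1*log(l1/l2) = 7 * -0.133531 = -0.93472.
KL = -0.93472 - 7 + 8 = 0.0653

0.0653


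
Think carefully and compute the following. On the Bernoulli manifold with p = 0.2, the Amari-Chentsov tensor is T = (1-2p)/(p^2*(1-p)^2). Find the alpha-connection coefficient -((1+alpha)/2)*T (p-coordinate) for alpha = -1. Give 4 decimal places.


Skewness (Amari-Chentsov) tensor: T = (1-2p)/(p^2*(1-p)^2).
p = 0.2, 1-2p = 0.6, p^2 = 0.04, (1-p)^2 = 0.64.
T = 0.6/(0.04 * 0.64) = 23.4375.
In the p-coordinate, Gamma^(alpha) = Gamma^(0) - (alpha/2)*T with Gamma^(0) = (1/2)*g'(p) = -T/2,
so Gamma^(alpha) = -((1+alpha)/2)*T.
alpha = -1, -(1+alpha)/2 = 0.0.
Gamma = 0.0 * 23.4375 = 0.0000

0.0000


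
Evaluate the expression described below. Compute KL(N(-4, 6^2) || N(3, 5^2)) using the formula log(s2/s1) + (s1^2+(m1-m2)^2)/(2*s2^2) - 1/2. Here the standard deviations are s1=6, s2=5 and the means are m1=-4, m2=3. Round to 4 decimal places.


KL divergence between normal distributions:
KL = log(s2/s1) + (s1^2 + (m1-m2)^2)/(2*s2^2) - 1/2.
log(5/6) = -0.182322.
(6^2 + (-4-3)^2)/(2*5^2) = (36 + 49)/50 = 1.7.
KL = -0.182322 + 1.7 - 0.5 = 1.0177

1.0177


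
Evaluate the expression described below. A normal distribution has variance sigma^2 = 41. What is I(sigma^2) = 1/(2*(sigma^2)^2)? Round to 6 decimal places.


Fisher information for variance: I(sigma^2) = 1/(2*sigma^4).
sigma^2 = 41, so sigma^4 = 1681.
I = 1/(2*1681) = 1/3362 = 0.000297

0.000297


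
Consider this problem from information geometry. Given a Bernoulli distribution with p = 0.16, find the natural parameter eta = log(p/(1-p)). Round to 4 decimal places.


Natural parameter for Bernoulli: eta = log(p/(1-p)).
p = 0.16, 1-p = 0.84.
p/(1-p) = 0.190476.
eta = log(0.190476) = -1.6582

-1.6582


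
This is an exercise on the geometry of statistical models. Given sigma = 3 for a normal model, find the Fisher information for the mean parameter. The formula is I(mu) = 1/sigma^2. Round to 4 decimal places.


The Fisher information for the mean of a normal distribution is I(mu) = 1/sigma^2.
sigma = 3, so sigma^2 = 9.
I(mu) = 1/9 = 0.1111

0.1111


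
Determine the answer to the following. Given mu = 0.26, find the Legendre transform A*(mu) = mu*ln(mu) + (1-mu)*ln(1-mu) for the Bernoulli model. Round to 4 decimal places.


Legendre transform for Bernoulli:
A*(mu) = mu*log(mu) + (1-mu)*log(1-mu).
mu = 0.26, 1-mu = 0.74.
mu*log(mu) = 0.26*log(0.26) = -0.350239.
(1-mu)*log(1-mu) = 0.74*log(0.74) = -0.222818.
A* = -0.350239 + -0.222818 = -0.5731

-0.5731


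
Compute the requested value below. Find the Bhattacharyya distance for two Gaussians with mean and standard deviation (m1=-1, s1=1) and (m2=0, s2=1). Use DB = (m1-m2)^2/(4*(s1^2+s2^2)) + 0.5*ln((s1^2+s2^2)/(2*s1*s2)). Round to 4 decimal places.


Bhattacharyya distance between two Gaussians:
DB = (m1-m2)^2/(4*(s1^2+s2^2)) + (1/2)*ln((s1^2+s2^2)/(2*s1*s2)).
(m1-m2)^2 = (-1)^2 = 1.
s1^2+s2^2 = 1 + 1 = 2.
term1 = 1/8 = 0.125.
term2 = 0.5*ln(2/2.0) = 0.0.
DB = 0.125 + 0.0 = 0.1250

0.1250


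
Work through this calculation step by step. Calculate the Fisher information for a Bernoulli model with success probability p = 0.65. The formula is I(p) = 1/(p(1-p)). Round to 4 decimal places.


For Bernoulli(p), Fisher information is I(p) = 1/(p*(1-p)).
p = 0.65, 1-p = 0.35.
p*(1-p) = 0.2275.
I(p) = 1/0.2275 = 4.3956

4.3956


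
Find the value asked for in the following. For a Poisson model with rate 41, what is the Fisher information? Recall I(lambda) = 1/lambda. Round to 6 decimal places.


Fisher information for Poisson: I(lambda) = 1/lambda.
lambda = 41.
I(lambda) = 1/41 = 0.024390

0.024390


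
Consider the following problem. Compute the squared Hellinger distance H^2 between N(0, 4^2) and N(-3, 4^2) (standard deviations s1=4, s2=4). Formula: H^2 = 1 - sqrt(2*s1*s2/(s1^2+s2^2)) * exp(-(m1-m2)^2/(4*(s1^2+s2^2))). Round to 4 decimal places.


Squared Hellinger distance for Gaussians:
H^2 = 1 - sqrt(2*s1*s2/(s1^2+s2^2)) * exp(-(m1-m2)^2/(4*(s1^2+s2^2))).
s1^2 = 16, s2^2 = 16, s1^2+s2^2 = 32.
sqrt(2*4*4/(32)) = 1.0.
(m1-m2)^2 = (3)^2 = 9.
exp(-9/(4*32)) = exp(-0.070312) = 0.932102.
H^2 = 1 - 1.0*0.932102 = 0.0679

0.0679


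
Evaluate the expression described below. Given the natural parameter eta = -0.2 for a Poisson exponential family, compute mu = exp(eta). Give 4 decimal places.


Expectation parameter for Poisson exponential family:
mu = exp(eta).
eta = -0.2.
mu = exp(-0.2) = 0.8187

0.8187


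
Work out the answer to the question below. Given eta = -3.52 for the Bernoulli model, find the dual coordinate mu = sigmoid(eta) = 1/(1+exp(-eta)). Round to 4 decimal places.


Dual coordinate (expectation parameter) for Bernoulli:
mu = 1/(1+exp(-eta)).
eta = -3.52.
exp(-eta) = exp(3.52) = 33.784428.
mu = 1/(1+33.784428) = 0.0287

0.0287


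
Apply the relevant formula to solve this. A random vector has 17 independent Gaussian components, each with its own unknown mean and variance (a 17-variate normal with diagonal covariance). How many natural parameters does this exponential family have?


Exponential family dimension calculation:
Each univariate normal has two natural parameters (mu/sigma^2 and -1/(2 sigma^2)).
With 17 independent components, dim = 2 * 17 = 34.

34


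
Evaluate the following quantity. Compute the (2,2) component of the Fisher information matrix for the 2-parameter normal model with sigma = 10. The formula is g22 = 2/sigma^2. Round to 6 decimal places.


For the 2-parameter normal family, the Fisher metric has:
  g11 = 1/sigma^2, g22 = 2/sigma^2.
sigma = 10, sigma^2 = 100.
g22 = 0.020000

0.020000


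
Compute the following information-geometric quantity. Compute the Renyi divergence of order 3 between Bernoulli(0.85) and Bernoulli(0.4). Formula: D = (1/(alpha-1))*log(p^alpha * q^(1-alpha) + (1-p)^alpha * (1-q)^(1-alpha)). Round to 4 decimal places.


Renyi divergence of order alpha between Bernoulli distributions:
D = (1/(alpha-1))*log(p^alpha * q^(1-alpha) + (1-p)^alpha * (1-q)^(1-alpha)).
alpha = 3, p = 0.85, q = 0.4.
p^alpha * q^(1-alpha) = 0.85^3 * 0.4^-2 = 3.838281.
(1-p)^alpha * (1-q)^(1-alpha) = 0.15^3 * 0.6^-2 = 0.009375.
sum = 3.838281 + 0.009375 = 3.847656.
D = (1/2)*log(3.847656) = 0.6737

0.6737


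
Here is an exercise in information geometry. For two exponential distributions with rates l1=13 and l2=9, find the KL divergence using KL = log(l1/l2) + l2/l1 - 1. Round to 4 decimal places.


KL divergence for exponential family:
KL = log(l1/l2) + l2/l1 - 1.
log(13/9) = 0.367725.
9/13 = 0.692308.
KL = 0.367725 + 0.692308 - 1 = 0.0600

0.0600


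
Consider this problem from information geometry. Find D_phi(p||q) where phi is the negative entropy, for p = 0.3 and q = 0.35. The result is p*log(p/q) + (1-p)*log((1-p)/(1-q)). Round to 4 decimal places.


Bregman divergence with negative entropy generator:
D = p*log(p/q) + (1-p)*log((1-p)/(1-q)).
p = 0.3, q = 0.35.
p*log(p/q) = 0.3*log(0.3/0.35) = -0.046245.
(1-p)*log((1-p)/(1-q)) = 0.7*log(0.7/0.65) = 0.051876.
D = -0.046245 + 0.051876 = 0.0056

0.0056


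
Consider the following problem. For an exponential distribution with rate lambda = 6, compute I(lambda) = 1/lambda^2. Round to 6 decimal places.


Fisher information for exponential: I(lambda) = 1/lambda^2.
lambda = 6, lambda^2 = 36.
I = 1/36 = 0.027778

0.027778


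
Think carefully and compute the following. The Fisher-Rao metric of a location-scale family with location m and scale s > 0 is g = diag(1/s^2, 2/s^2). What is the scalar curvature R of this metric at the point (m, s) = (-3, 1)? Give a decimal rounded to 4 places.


The metric has the form g = (A dm^2 + B ds^2)/s^2 with A = 1, B = 2.
Substitute u = sqrt(A/B)*m: g = B*(du^2 + ds^2)/s^2, i.e. B times the
Poincare upper half-plane metric, which has constant Gaussian curvature -1.
Scaling a 2D metric by a constant c divides the Gaussian curvature by c,
so K = -1/B = -1/(2) = -0.5000 everywhere (the point (m, s) = (-3, 1) is irrelevant:
the curvature is constant).
Scalar curvature in dimension 2: R = 2K = -2/(2) = -1.0000.

-1.0000


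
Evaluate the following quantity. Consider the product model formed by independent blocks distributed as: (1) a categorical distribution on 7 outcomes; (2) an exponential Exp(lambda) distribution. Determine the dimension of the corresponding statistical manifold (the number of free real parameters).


The dimension of a statistical manifold equals the number of free
(independent) real parameters of the model. For a product of independent
blocks the parameter counts add.
- categorical on 7 outcomes (probabilities sum to 1): 7-1 = 6.
- exponential (lambda): 1.
Total = 6 + 1 = 7.
Dimension = 7

7


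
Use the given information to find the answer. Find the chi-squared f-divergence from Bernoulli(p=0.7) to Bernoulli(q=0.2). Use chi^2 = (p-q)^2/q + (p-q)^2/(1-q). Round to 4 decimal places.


Chi-squared divergence between Bernoulli distributions:
chi^2 = (p-q)^2/q + (p-q)^2/(1-q).
p = 0.7, q = 0.2, p-q = 0.5.
(p-q)^2 = 0.25.
term1 = 0.25/0.2 = 1.25.
term2 = 0.25/0.8 = 0.3125.
chi^2 = 1.25 + 0.3125 = 1.5625

1.5625


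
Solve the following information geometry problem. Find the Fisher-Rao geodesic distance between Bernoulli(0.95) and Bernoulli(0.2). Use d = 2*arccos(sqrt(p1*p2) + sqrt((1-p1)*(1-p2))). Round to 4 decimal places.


Geodesic distance on Bernoulli manifold:
d(p1,p2) = 2*arccos(sqrt(p1*p2) + sqrt((1-p1)*(1-p2))).
sqrt(p1*p2) = sqrt(0.95*0.2) = 0.43589.
sqrt((1-p1)*(1-p2)) = sqrt(0.05*0.8) = 0.2.
arg = 0.43589 + 0.2 = 0.63589.
d = 2*arccos(0.63589) = 1.7633

1.7633


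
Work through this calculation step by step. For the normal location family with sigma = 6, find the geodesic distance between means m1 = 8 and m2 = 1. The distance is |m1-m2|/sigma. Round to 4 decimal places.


On the fixed-variance normal subfamily, geodesic distance = |m1-m2|/sigma.
|8 - 1| = 7.
sigma = 6.
d = 7/6 = 1.1667

1.1667


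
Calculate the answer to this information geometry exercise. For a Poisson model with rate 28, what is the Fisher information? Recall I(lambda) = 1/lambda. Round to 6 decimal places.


Fisher information for Poisson: I(lambda) = 1/lambda.
lambda = 28.
I(lambda) = 1/28 = 0.035714

0.035714


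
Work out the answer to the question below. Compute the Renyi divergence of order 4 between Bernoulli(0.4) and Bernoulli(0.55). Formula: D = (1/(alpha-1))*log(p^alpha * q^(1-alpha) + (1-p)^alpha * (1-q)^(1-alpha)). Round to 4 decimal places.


Renyi divergence of order alpha between Bernoulli distributions:
D = (1/(alpha-1))*log(p^alpha * q^(1-alpha) + (1-p)^alpha * (1-q)^(1-alpha)).
alpha = 4, p = 0.4, q = 0.55.
p^alpha * q^(1-alpha) = 0.4^4 * 0.55^-3 = 0.153869.
(1-p)^alpha * (1-q)^(1-alpha) = 0.6^4 * 0.45^-3 = 1.422222.
sum = 0.153869 + 1.422222 = 1.576091.
D = (1/3)*log(1.576091) = 0.1516

0.1516


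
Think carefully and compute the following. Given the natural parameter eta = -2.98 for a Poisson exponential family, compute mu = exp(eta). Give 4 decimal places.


Expectation parameter for Poisson exponential family:
mu = exp(eta).
eta = -2.98.
mu = exp(-2.98) = 0.0508

0.0508


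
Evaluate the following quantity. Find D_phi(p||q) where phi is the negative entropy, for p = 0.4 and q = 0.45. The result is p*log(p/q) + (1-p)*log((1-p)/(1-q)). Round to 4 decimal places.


Bregman divergence with negative entropy generator:
D = p*log(p/q) + (1-p)*log((1-p)/(1-q)).
p = 0.4, q = 0.45.
p*log(p/q) = 0.4*log(0.4/0.45) = -0.047113.
(1-p)*log((1-p)/(1-q)) = 0.6*log(0.6/0.55) = 0.052207.
D = -0.047113 + 0.052207 = 0.0051

0.0051


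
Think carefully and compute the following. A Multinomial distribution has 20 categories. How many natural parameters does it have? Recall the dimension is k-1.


Exponential family dimension calculation:
For Multinomial with k=20 categories, dim = k-1 = 19.

19


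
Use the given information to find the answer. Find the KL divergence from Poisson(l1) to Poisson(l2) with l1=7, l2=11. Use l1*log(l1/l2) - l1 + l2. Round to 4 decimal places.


KL divergence for Poisson:
KL = l1*log(l1/l2) - l1 + l2.
l1 = 7, l2 = 11.
log(7/11) = -0.451985.
l1*log(l1/l2) = 7 * -0.451985 = -3.163896.
KL = -3.163896 - 7 + 11 = 0.8361

0.8361


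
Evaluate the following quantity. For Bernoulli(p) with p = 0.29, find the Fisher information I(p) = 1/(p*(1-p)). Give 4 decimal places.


For Bernoulli(p), Fisher information is I(p) = 1/(p*(1-p)).
p = 0.29, 1-p = 0.71.
p*(1-p) = 0.2059.
I(p) = 1/0.2059 = 4.8567

4.8567


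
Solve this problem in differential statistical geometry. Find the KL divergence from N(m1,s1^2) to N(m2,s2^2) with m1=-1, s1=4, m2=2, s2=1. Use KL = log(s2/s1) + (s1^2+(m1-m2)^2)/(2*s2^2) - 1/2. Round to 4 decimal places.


KL divergence between normal distributions:
KL = log(s2/s1) + (s1^2 + (m1-m2)^2)/(2*s2^2) - 1/2.
log(1/4) = -1.386294.
(4^2 + (-1-2)^2)/(2*1^2) = (16 + 9)/2 = 12.5.
KL = -1.386294 + 12.5 - 0.5 = 10.6137

10.6137


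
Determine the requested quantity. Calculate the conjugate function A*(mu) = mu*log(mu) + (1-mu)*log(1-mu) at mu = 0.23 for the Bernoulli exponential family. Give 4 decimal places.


Legendre transform for Bernoulli:
A*(mu) = mu*log(mu) + (1-mu)*log(1-mu).
mu = 0.23, 1-mu = 0.77.
mu*log(mu) = 0.23*log(0.23) = -0.338025.
(1-mu)*log(1-mu) = 0.77*log(0.77) = -0.201251.
A* = -0.338025 + -0.201251 = -0.5393

-0.5393


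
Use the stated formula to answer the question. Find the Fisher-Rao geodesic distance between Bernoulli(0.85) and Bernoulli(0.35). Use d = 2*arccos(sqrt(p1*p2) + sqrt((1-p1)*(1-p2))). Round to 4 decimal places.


Geodesic distance on Bernoulli manifold:
d(p1,p2) = 2*arccos(sqrt(p1*p2) + sqrt((1-p1)*(1-p2))).
sqrt(p1*p2) = sqrt(0.85*0.35) = 0.545436.
sqrt((1-p1)*(1-p2)) = sqrt(0.15*0.65) = 0.31225.
arg = 0.545436 + 0.31225 = 0.857686.
d = 2*arccos(0.857686) = 1.0801

1.0801


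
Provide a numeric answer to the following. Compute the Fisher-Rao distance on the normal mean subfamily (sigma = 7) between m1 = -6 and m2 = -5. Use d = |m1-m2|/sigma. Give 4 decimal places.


On the fixed-variance normal subfamily, geodesic distance = |m1-m2|/sigma.
|-6 - -5| = 1.
sigma = 7.
d = 1/7 = 0.1429

0.1429


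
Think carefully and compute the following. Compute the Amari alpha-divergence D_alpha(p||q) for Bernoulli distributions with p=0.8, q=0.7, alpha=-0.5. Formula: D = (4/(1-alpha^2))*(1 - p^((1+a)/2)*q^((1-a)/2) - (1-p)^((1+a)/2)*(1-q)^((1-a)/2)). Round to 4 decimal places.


Amari alpha-divergence:
D = (4/(1-alpha^2))*(1 - p^((1+a)/2)*q^((1-a)/2) - (1-p)^((1+a)/2)*(1-q)^((1-a)/2)).
alpha = -0.5, p = 0.8, q = 0.7.
e1 = (1+alpha)/2 = 0.25, e2 = (1-alpha)/2 = 0.75.
t1 = p^e1 * q^e2 = 0.8^0.25 * 0.7^0.75 = 0.723762.
t2 = (1-p)^e1 * (1-q)^e2 = 0.2^0.25 * 0.3^0.75 = 0.271081.
4/(1-alpha^2) = 5.333333.
D = 5.333333*(1 - 0.723762 - 0.271081) = 0.0275

0.0275


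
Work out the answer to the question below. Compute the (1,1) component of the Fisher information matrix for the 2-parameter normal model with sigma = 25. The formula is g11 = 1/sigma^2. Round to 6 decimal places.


For the 2-parameter normal family, the Fisher metric has:
  g11 = 1/sigma^2, g22 = 2/sigma^2.
sigma = 25, sigma^2 = 625.
g11 = 0.001600

0.001600


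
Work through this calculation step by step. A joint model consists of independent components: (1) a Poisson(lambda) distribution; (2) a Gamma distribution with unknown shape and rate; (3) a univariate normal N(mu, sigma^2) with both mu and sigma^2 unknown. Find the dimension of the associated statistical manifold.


The dimension of a statistical manifold equals the number of free
(independent) real parameters of the model. For a product of independent
blocks the parameter counts add.
- Poisson (lambda): 1.
- Gamma (shape, rate): 2.
- normal (mu, sigma^2): 2.
Total = 1 + 2 + 2 = 5.
Dimension = 5

5


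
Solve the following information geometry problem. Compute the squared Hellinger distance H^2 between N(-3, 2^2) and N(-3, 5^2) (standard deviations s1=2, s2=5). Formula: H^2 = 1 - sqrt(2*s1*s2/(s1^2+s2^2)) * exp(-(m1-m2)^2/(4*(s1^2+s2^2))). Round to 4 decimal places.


Squared Hellinger distance for Gaussians:
H^2 = 1 - sqrt(2*s1*s2/(s1^2+s2^2)) * exp(-(m1-m2)^2/(4*(s1^2+s2^2))).
s1^2 = 4, s2^2 = 25, s1^2+s2^2 = 29.
sqrt(2*2*5/(29)) = 0.830455.
(m1-m2)^2 = (0)^2 = 0.
exp(-0/(4*29)) = exp(0.0) = 1.0.
H^2 = 1 - 0.830455*1.0 = 0.1695

0.1695


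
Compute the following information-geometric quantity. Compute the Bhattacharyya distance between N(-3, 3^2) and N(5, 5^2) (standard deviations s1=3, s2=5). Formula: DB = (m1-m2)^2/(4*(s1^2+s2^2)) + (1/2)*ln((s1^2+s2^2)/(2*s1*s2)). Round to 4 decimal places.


Bhattacharyya distance between two Gaussians:
DB = (m1-m2)^2/(4*(s1^2+s2^2)) + (1/2)*ln((s1^2+s2^2)/(2*s1*s2)).
(m1-m2)^2 = (-8)^2 = 64.
s1^2+s2^2 = 9 + 25 = 34.
term1 = 64/136 = 0.470588.
term2 = 0.5*ln(34/30.0) = 0.062582.
DB = 0.470588 + 0.062582 = 0.5332

0.5332


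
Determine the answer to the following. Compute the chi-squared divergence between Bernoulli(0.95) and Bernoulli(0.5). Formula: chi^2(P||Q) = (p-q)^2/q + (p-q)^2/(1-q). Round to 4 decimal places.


Chi-squared divergence between Bernoulli distributions:
chi^2 = (p-q)^2/q + (p-q)^2/(1-q).
p = 0.95, q = 0.5, p-q = 0.45.
(p-q)^2 = 0.2025.
term1 = 0.2025/0.5 = 0.405.
term2 = 0.2025/0.5 = 0.405.
chi^2 = 0.405 + 0.405 = 0.8100

0.8100


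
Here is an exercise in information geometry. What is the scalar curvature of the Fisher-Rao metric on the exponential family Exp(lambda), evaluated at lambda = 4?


This family has a single free parameter, so its statistical manifold
is 1-dimensional. The Riemann curvature tensor of any 1-dimensional
Riemannian manifold vanishes identically, so R = 0.

0


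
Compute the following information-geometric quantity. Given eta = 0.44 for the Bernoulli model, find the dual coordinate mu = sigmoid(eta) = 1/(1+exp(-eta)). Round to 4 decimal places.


Dual coordinate (expectation parameter) for Bernoulli:
mu = 1/(1+exp(-eta)).
eta = 0.44.
exp(-eta) = exp(-0.44) = 0.644036.
mu = 1/(1+0.644036) = 0.6083

0.6083


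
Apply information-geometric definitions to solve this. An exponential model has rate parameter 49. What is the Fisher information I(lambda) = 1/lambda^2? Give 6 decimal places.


Fisher information for exponential: I(lambda) = 1/lambda^2.
lambda = 49, lambda^2 = 2401.
I = 1/2401 = 0.000416

0.000416


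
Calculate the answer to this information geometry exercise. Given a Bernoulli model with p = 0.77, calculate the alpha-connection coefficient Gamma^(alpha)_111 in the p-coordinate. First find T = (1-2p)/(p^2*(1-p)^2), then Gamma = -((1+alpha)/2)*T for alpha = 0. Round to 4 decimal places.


Skewness (Amari-Chentsov) tensor: T = (1-2p)/(p^2*(1-p)^2).
p = 0.77, 1-2p = -0.54, p^2 = 0.5929, (1-p)^2 = 0.0529.
T = -0.54/(0.5929 * 0.0529) = -17.216967.
In the p-coordinate, Gamma^(alpha) = Gamma^(0) - (alpha/2)*T with Gamma^(0) = (1/2)*g'(p) = -T/2,
so Gamma^(alpha) = -((1+alpha)/2)*T.
alpha = 0, -(1+alpha)/2 = -0.5.
Gamma = -0.5 * -17.216967 = 8.6085

8.6085


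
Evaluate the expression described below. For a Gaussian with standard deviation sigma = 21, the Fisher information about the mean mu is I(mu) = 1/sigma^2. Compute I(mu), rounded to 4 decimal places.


The Fisher information for the mean of a normal distribution is I(mu) = 1/sigma^2.
sigma = 21, so sigma^2 = 441.
I(mu) = 1/441 = 0.0023

0.0023


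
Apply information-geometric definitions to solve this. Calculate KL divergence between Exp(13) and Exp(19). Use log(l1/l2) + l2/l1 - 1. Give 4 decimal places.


KL divergence for exponential family:
KL = log(l1/l2) + l2/l1 - 1.
log(13/19) = -0.37949.
19/13 = 1.461538.
KL = -0.37949 + 1.461538 - 1 = 0.0820

0.0820


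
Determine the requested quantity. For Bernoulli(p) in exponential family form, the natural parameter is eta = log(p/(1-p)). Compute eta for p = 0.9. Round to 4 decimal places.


Natural parameter for Bernoulli: eta = log(p/(1-p)).
p = 0.9, 1-p = 0.1.
p/(1-p) = 9.0.
eta = log(9.0) = 2.1972

2.1972


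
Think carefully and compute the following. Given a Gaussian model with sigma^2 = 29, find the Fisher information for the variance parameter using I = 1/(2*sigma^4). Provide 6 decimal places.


Fisher information for variance: I(sigma^2) = 1/(2*sigma^4).
sigma^2 = 29, so sigma^4 = 841.
I = 1/(2*841) = 1/1682 = 0.000595

0.000595


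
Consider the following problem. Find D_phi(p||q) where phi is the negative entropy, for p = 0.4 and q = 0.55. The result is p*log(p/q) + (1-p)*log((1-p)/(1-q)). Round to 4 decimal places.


Bregman divergence with negative entropy generator:
D = p*log(p/q) + (1-p)*log((1-p)/(1-q)).
p = 0.4, q = 0.55.
p*log(p/q) = 0.4*log(0.4/0.55) = -0.127381.
(1-p)*log((1-p)/(1-q)) = 0.6*log(0.6/0.45) = 0.172609.
D = -0.127381 + 0.172609 = 0.0452

0.0452


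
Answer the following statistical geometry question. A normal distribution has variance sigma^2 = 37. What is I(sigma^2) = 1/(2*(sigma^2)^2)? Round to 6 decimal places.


Fisher information for variance: I(sigma^2) = 1/(2*sigma^4).
sigma^2 = 37, so sigma^4 = 1369.
I = 1/(2*1369) = 1/2738 = 0.000365

0.000365


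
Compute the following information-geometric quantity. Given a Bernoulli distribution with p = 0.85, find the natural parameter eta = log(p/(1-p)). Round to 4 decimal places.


Natural parameter for Bernoulli: eta = log(p/(1-p)).
p = 0.85, 1-p = 0.15.
p/(1-p) = 5.666667.
eta = log(5.666667) = 1.7346

1.7346


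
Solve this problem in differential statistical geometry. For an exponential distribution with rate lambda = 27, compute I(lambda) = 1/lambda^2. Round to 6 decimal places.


Fisher information for exponential: I(lambda) = 1/lambda^2.
lambda = 27, lambda^2 = 729.
I = 1/729 = 0.001372

0.001372


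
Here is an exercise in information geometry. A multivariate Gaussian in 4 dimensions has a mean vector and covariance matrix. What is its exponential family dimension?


Exponential family dimension calculation:
For 4-dim MVN: mean has 4 params, covariance has 4*5/2 = 10 unique entries.
Total dim = 4 + 10 = 14.

14


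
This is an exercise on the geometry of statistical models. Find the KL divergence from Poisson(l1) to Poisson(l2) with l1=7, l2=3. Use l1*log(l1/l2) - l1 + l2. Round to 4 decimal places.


KL divergence for Poisson:
KL = l1*log(l1/l2) - l1 + l2.
l1 = 7, l2 = 3.
log(7/3) = 0.847298.
l1*log(l1/l2) = 7 * 0.847298 = 5.931085.
KL = 5.931085 - 7 + 3 = 1.9311

1.9311


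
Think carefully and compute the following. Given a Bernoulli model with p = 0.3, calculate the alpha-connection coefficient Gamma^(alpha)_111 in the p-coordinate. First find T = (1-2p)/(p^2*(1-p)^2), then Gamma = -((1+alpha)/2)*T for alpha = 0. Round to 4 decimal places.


Skewness (Amari-Chentsov) tensor: T = (1-2p)/(p^2*(1-p)^2).
p = 0.3, 1-2p = 0.4, p^2 = 0.09, (1-p)^2 = 0.49.
T = 0.4/(0.09 * 0.49) = 9.070295.
In the p-coordinate, Gamma^(alpha) = Gamma^(0) - (alpha/2)*T with Gamma^(0) = (1/2)*g'(p) = -T/2,
so Gamma^(alpha) = -((1+alpha)/2)*T.
alpha = 0, -(1+alpha)/2 = -0.5.
Gamma = -0.5 * 9.070295 = -4.5351

-4.5351


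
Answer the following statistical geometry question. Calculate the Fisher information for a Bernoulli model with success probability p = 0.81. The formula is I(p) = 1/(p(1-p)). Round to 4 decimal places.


For Bernoulli(p), Fisher information is I(p) = 1/(p*(1-p)).
p = 0.81, 1-p = 0.19.
p*(1-p) = 0.1539.
I(p) = 1/0.1539 = 6.4977

6.4977


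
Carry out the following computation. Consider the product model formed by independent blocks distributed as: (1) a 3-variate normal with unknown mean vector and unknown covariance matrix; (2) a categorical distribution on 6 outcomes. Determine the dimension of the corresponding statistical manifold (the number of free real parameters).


The dimension of a statistical manifold equals the number of free
(independent) real parameters of the model. For a product of independent
blocks the parameter counts add.
- 3-variate normal: 3 (mean) + 3*4/2 = 6 (symmetric covariance) = 9.
- categorical on 6 outcomes (probabilities sum to 1): 6-1 = 5.
Total = 9 + 5 = 14.
Dimension = 14

14


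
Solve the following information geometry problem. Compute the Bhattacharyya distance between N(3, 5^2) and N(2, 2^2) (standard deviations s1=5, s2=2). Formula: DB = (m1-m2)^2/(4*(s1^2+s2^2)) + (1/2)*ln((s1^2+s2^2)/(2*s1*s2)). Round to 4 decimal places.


Bhattacharyya distance between two Gaussians:
DB = (m1-m2)^2/(4*(s1^2+s2^2)) + (1/2)*ln((s1^2+s2^2)/(2*s1*s2)).
(m1-m2)^2 = (1)^2 = 1.
s1^2+s2^2 = 25 + 4 = 29.
term1 = 1/116 = 0.008621.
term2 = 0.5*ln(29/20.0) = 0.185782.
DB = 0.008621 + 0.185782 = 0.1944

0.1944


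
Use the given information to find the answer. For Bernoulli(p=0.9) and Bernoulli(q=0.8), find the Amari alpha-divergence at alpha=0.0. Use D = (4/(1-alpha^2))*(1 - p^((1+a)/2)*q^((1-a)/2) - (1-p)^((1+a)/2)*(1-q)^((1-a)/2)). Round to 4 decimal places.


Amari alpha-divergence:
D = (4/(1-alpha^2))*(1 - p^((1+a)/2)*q^((1-a)/2) - (1-p)^((1+a)/2)*(1-q)^((1-a)/2)).
alpha = 0.0, p = 0.9, q = 0.8.
e1 = (1+alpha)/2 = 0.5, e2 = (1-alpha)/2 = 0.5.
t1 = p^e1 * q^e2 = 0.9^0.5 * 0.8^0.5 = 0.848528.
t2 = (1-p)^e1 * (1-q)^e2 = 0.1^0.5 * 0.2^0.5 = 0.141421.
4/(1-alpha^2) = 4.0.
D = 4.0*(1 - 0.848528 - 0.141421) = 0.0402

0.0402


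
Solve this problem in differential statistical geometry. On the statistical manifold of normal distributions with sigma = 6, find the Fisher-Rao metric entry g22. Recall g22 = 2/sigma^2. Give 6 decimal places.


For the 2-parameter normal family, the Fisher metric has:
  g11 = 1/sigma^2, g22 = 2/sigma^2.
sigma = 6, sigma^2 = 36.
g22 = 0.055556

0.055556


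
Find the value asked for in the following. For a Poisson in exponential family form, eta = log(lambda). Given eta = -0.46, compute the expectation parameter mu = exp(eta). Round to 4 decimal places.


Expectation parameter for Poisson exponential family:
mu = exp(eta).
eta = -0.46.
mu = exp(-0.46) = 0.6313

0.6313
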